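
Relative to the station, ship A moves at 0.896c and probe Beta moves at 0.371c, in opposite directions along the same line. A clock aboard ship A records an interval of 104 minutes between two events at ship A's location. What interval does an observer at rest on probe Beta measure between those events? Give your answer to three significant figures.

336 minutes

Speed of ship A in probe Beta's frame: u = (v_A + v_B)/(1 + v_A v_B/c²) = (0.896 + 0.371)/(1 + 0.896×0.371) = 1.267/1.332416 = 0.9509; |u| = 0.9509c.
γ for this relative speed: γ = 1/√(1 − 0.904211) = 3.231.
Ship A's interval is proper; time dilation gives Δt_B = γΔτ = 3.231 × 104 minutes = 336 minutes.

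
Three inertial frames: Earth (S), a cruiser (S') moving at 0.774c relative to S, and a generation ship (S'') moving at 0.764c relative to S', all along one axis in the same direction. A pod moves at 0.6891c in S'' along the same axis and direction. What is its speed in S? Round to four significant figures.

0.9937c

Compose velocities in two stages. Stage 1 (into S'): u₁ = (0.6891+0.764)/(1+0.6891×0.764) = 0.95193.
Stage 2 (into S): u = (0.95193+0.774)/(1+0.95193×0.774) = 0.99374, so the speed is 0.9937c.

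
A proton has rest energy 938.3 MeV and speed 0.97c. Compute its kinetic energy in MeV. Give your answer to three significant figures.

2920 MeV

Lorentz factor: γ = (1 − 0.9409)^(−1/2) = 4.1135.
Kinetic energy: K = (γ − 1)mc² = (4.1135 − 1) × 938.3 MeV = 3.1135 × 938.3 = 2920 MeV.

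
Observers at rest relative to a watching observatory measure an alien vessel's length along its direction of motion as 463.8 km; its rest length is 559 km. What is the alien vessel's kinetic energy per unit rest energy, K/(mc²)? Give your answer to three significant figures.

Length contraction gives γ = L₀/L = 559/463.8 = 1.20526.
K/(mc²) = γ − 1 = 1.20526 − 1 = 0.205.

0.205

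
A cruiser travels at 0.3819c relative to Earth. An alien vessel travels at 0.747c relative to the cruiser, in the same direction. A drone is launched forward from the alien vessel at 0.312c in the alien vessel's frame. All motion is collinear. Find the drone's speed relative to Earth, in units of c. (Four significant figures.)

Compose velocities in two stages. Stage 1 (into S'): u₁ = (0.312+0.747)/(1+0.312×0.747) = 0.85884.
Stage 2 (into S): u = (0.85884+0.3819)/(1+0.85884×0.3819) = 0.9343, so the speed is 0.9343c.

0.9343c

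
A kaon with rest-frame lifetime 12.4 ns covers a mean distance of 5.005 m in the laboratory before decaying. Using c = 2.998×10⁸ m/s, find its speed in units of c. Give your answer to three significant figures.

0.803c

Let x = d/(cτ) = 5.005 m / (2.998×10⁸ m/s × 1.240×10^-8 s) = 1.3463. Since d = βγcτ, x = βγ = β/√(1−β²).
Solving: β² = x²/(1+x²) = 1.81252/2.81252 = 0.644447, so β = 0.803.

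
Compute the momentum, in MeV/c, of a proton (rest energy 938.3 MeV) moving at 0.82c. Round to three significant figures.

1340 MeV/c

β² = 0.6724, so γ = 1/√0.3276 = 1.7471.
Momentum: p = γβ·mc = 1.7471 × 0.82 × 938.3 MeV/c = 1340 MeV/c.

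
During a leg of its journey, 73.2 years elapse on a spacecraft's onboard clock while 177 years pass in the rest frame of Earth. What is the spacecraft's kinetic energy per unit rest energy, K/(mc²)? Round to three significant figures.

From Δt = γΔτ: γ = 177/73.2 = 2.41803.
K/(mc²) = γ − 1 = 2.41803 − 1 = 1.42.

1.42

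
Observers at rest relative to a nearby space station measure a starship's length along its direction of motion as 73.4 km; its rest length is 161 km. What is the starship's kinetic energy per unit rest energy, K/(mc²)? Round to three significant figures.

γ = L₀/L = 161/73.4 = 2.19346.
Since K = (γ−1)mc², K/(mc²) = 2.19346 − 1 = 1.19.

1.19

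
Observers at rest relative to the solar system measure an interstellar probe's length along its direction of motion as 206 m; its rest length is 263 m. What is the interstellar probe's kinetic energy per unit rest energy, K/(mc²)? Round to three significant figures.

0.277

Length contraction gives γ = L₀/L = 263/206 = 1.2767.
Since K = (γ−1)mc², K/(mc²) = 1.2767 − 1 = 0.277.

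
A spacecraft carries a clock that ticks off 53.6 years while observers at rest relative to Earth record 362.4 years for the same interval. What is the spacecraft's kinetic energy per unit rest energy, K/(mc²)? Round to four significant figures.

5.761

γ = Δt/Δτ = 362.4/53.6 = 6.76119.
K/(mc²) = γ − 1 = 6.76119 − 1 = 5.761.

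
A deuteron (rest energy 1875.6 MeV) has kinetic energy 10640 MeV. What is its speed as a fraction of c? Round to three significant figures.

0.989c

K = (γ−1)mc², so γ = 1 + 10640/1875.6 = 6.6729.
Then v/c = √(1 − γ⁻²) = √(1 − 0.022458) = √0.977542 = 0.989.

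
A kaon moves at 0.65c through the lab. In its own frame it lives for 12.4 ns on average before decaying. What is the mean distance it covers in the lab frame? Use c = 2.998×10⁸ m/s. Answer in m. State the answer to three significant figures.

With β = 0.65, γ = 1/√(1 − 0.65²) = 1/√0.5775 = 1.3159.
Lab-frame lifetime: Δt = γτ = 1.3159 × 12.4 ns = 16.317 ns.
Distance: d = vΔt = 0.65 × 2.998×10⁸ m/s × 1.6317×10^-8 s = 3.18 m.

3.18 m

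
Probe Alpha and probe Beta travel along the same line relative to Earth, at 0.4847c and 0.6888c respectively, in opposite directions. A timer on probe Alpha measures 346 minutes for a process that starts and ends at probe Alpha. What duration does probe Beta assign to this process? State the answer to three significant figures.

728 minutes

Transform probe Alpha's velocity into probe Beta's frame: (0.4847 + 0.6888)/(1 + 0.4847·0.6888) = 1.1735/1.33386136, so the relative speed is 0.87978c.
γ for this relative speed: γ = 1/√(1 − 0.774013) = 2.1036.
Probe Alpha's interval is proper; time dilation gives Δt_B = γΔτ = 2.1036 × 346 minutes = 728 minutes.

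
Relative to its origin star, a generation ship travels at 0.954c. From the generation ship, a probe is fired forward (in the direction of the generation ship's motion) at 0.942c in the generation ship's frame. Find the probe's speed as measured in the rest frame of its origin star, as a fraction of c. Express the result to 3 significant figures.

0.999c

Relativistic velocity addition: u = (u' + v)/(1 + u'v/c²), with u' = 0.942c and v = 0.954c.
Numerator: 0.942 + 0.954 = 1.896. Denominator: 1 + (0.942)(0.954) = 1.898668.
u = 1.896/1.898668 = 0.99859, so the speed is 0.999c.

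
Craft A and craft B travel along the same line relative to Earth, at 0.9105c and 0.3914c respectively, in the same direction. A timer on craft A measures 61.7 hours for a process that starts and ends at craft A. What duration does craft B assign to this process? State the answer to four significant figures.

The velocity of craft A relative to craft B is (0.9105 − 0.3914)c / (1 − 0.9105×0.3914) = 0.80652c; relative speed 0.80652c.
γ for this relative speed: γ = 1/√(1 − 0.650475) = 1.6915.
The clock on craft A records proper time, so craft B measures Δt = γΔτ = 1.6915 × 61.7 = 104.4 hours.

104.4 hours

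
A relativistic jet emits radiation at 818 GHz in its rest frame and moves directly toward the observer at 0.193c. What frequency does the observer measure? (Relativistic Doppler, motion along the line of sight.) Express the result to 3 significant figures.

995 GHz

Relativistic Doppler (source moving toward): f_obs = f_src · √((1+β)/(1−β)).
With β = 0.193: factor = √(1.193/0.807) = 1.2159.
f_obs = 818 × 1.2159 = 995 GHz.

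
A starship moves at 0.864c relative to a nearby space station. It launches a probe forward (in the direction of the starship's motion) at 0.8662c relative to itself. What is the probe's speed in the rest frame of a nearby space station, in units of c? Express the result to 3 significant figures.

0.990c

Relativistic velocity addition: u = (u' + v)/(1 + u'v/c²), with u' = 0.8662c and v = 0.864c.
Numerator: 0.8662 + 0.864 = 1.7302. Denominator: 1 + (0.8662)(0.864) = 1.7483968.
u = 1.7302/1.7483968 = 0.98959, so the speed is 0.990c.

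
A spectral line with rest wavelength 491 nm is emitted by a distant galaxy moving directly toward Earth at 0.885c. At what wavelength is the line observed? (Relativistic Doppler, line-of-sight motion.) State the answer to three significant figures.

Relativistic Doppler for wavelength: λ_obs = λ_src · √((1−β)/(1+β)).
With β = 0.885: factor = √(0.115/1.885) = 0.247.
λ_obs = 491 × 0.247 = 121 nm.

121 nm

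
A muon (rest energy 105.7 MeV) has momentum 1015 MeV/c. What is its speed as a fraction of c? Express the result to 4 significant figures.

pc/(mc²) = 1015/105.7 = 9.6026 = βγ = β/√(1−β²).
So β² = x²/(1 + x²) with x = 9.6026: x² = 92.2099, β² = 92.2099/93.2099 = 0.989272, β = 0.9946.

0.9946c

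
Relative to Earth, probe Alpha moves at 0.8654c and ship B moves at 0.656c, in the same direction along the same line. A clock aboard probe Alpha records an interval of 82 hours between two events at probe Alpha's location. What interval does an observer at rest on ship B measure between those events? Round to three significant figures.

Speed of probe Alpha in ship B's frame: u = (v_A − v_B)/(1 − v_A v_B/c²) = (0.8654 − 0.656)/(1 − 0.8654×0.656) = 0.2094/0.4322976 = 0.48439; |u| = 0.48439c.
At |u| = 0.48439c, γ = (1 − 0.234634)^(−1/2) = 1.1431.
The clock on probe Alpha records proper time, so ship B measures Δt = γΔτ = 1.1431 × 82 = 93.7 hours.

93.7 hours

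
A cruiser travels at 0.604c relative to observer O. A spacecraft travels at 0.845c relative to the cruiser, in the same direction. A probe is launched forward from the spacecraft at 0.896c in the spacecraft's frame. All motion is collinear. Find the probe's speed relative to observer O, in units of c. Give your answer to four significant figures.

Apply u = (u'+v)/(1+u'v) twice. Probe in the cruiser frame: (0.896+0.845)/(1+0.896·0.845) = 1.741/1.75712 = 0.99083c.
That velocity, transformed to the rest frame of observer O: (0.99083+0.604)/(1+0.99083·0.604) = 1.59483/1.59846132 = 0.99773c.

0.9977c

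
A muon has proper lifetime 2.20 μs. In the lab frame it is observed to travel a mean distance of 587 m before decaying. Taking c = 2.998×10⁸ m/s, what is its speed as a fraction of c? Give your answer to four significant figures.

0.6648c

Let x = d/(cτ) = 587.0 m / (2.998×10⁸ m/s × 2.200×10^-6 s) = 0.88999. Since d = βγcτ, x = βγ = β/√(1−β²).
Solving: β² = x²/(1+x²) = 0.792082/1.792082 = 0.44199, so β = 0.6648.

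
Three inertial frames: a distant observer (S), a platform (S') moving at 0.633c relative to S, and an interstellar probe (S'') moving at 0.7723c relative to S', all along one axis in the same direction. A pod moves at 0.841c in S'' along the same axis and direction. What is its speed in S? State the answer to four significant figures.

0.9950c

Compose velocities in two stages. Stage 1 (into S'): u₁ = (0.841+0.7723)/(1+0.841×0.7723) = 0.97805.
Stage 2 (into S): u = (0.97805+0.633)/(1+0.97805×0.633) = 0.99502, so the speed is 0.9950c.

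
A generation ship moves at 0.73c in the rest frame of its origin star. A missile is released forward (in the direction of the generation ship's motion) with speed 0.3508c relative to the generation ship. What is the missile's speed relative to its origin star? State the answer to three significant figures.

0.860c

In units of c, u = (u' + v)/(1 + u'v) with u' = 0.3508 and v = 0.73.
Numerator: 0.3508 + 0.73 = 1.0808. Denominator: 1 + (0.3508)(0.73) = 1.256084.
u = 1.0808/1.256084 = 0.86045, so the speed is 0.860c.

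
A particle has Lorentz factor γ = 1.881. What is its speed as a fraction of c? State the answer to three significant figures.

β = √(1 − 1/γ²) = √(1 − 1/3.538161) = √0.717367 = 0.847.

0.847c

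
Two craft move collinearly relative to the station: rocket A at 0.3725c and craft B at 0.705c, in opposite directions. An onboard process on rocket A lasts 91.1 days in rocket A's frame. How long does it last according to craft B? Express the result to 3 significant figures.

Transform rocket A's velocity into craft B's frame: (0.3725 + 0.705)/(1 + 0.3725·0.705) = 1.0775/1.2626125, so the relative speed is 0.85339c.
At |u| = 0.85339c, γ = (1 − 0.728274)^(−1/2) = 1.9184.
Rocket A's interval is proper; time dilation gives Δt_B = γΔτ = 1.9184 × 91.1 days = 175 days.

175 days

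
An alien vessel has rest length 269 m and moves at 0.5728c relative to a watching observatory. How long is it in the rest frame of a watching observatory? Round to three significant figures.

220 m

γ = 1/√(1 − β²) = 1/√(1 − 0.32809984) = 1/√0.67190016 = 1/0.819695 = 1.22.
Along the direction of motion the measured length is L₀/γ = 269/1.22 = 220 m.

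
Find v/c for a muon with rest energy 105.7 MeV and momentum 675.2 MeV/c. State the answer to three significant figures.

pc/(mc²) = 675.2/105.7 = 6.3879 = βγ = β/√(1−β²).
So β² = x²/(1 + x²) with x = 6.3879: x² = 40.8053, β² = 40.8053/41.8053 = 0.97608, β = 0.988.

0.988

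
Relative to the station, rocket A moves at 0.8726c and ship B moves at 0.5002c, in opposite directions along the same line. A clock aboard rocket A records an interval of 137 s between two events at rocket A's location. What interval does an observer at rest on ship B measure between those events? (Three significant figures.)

Transform rocket A's velocity into ship B's frame: (0.8726 + 0.5002)/(1 + 0.8726·0.5002) = 1.3728/1.43647452, so the relative speed is 0.95567c.
γ for this relative speed: γ = 1/√(1 − 0.913305) = 3.3963.
The clock on rocket A records proper time, so ship B measures Δt = γΔτ = 3.3963 × 137 = 465 s.

465 s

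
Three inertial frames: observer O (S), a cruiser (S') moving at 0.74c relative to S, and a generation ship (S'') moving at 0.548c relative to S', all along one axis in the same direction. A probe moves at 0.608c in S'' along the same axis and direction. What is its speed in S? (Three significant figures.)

0.979c

First combine the probe and generation ship (S''→S'): u₁ = (0.608 + 0.548)/(1 + 0.608×0.548) = 1.156/1.333184 = 0.8671.
Then combine with the cruiser (S'→S): u = (0.8671 + 0.74)/(1 + 0.8671×0.74) = 1.6071/1.641654 = 0.97895.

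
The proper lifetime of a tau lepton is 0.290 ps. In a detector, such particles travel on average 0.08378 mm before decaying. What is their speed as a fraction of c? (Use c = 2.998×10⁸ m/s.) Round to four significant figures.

0.6939c

Let x = d/(cτ) = 8.378×10^-5 m / (2.998×10⁸ m/s × 2.900×10^-13 s) = 0.96363. Since d = βγcτ, x = βγ = β/√(1−β²).
Solving: β² = x²/(1+x²) = 0.928583/1.928583 = 0.481485, so β = 0.6939.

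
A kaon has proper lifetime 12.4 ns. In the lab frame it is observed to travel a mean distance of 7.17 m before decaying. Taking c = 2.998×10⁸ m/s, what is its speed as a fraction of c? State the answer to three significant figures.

0.888c

Lab distance = (lab lifetime)·v = γτ·βc, so βγ = d/(cτ) = 7.170/(2.998×10⁸ × 1.240×10^-8) = 1.9287.
With βγ = 1.9287: γ² = 1 + (βγ)² = 4.71988, and β = (βγ)/γ = 1.9287/2.17253 = 0.888.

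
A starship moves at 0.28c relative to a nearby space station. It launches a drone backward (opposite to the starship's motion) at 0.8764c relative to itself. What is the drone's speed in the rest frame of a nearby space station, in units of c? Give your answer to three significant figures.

0.790c

Relativistic velocity addition: u = (u' + v)/(1 + u'v/c²), with u' = −0.8764c and v = 0.28c.
Numerator: −0.8764 + 0.28 = −0.5964. Denominator: 1 + (−0.8764)(0.28) = 0.754608.
u = −0.5964/0.754608 = −0.79034, so the speed is 0.790c.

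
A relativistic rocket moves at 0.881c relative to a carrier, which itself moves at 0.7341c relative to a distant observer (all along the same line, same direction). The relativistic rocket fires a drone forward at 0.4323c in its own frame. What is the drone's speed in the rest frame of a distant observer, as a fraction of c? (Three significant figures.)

Apply u = (u'+v)/(1+u'v) twice. Drone in the carrier frame: (0.4323+0.881)/(1+0.4323·0.881) = 1.3133/1.3808563 = 0.95108c.
That velocity, transformed to the rest frame of a distant observer: (0.95108+0.7341)/(1+0.95108·0.7341) = 1.68518/1.698187828 = 0.99234c.

0.992c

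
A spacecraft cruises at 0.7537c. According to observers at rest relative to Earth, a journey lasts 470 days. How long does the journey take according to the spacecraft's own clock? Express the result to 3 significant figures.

309 days

Lorentz factor: γ = (1 − 0.56806369)^(−1/2) = 1.5216.
The spacecraft's clock runs slow as seen from Earth, so Δτ = Δt/γ = 470/1.5216 = 309 days.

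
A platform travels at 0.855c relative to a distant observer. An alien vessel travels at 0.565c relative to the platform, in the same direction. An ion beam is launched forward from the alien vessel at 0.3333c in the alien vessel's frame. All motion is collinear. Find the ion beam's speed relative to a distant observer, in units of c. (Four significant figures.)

Apply u = (u'+v)/(1+u'v) twice. Ion beam in the platform frame: (0.3333+0.565)/(1+0.3333·0.565) = 0.8983/1.1883145 = 0.75594c.
That velocity, transformed to the rest frame of a distant observer: (0.75594+0.855)/(1+0.75594·0.855) = 1.61094/1.6463287 = 0.9785c.

0.9785c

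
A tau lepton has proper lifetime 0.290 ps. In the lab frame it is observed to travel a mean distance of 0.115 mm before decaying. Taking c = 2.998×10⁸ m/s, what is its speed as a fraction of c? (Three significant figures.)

d = βγcτ ⇒ βγ = d/(cτ) = 1.150×10^-4 m / (8.6942×10^-5 m) = 1.3227.
β = (βγ)/√(1+(βγ)²) = 1.3227/√2.74954 = 0.798.

0.798c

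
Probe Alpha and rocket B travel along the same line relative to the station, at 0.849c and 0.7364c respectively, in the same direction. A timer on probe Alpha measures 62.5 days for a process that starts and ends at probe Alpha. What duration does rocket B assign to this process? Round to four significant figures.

Speed of probe Alpha in rocket B's frame: u = (v_A − v_B)/(1 − v_A v_B/c²) = (0.849 − 0.7364)/(1 − 0.849×0.7364) = 0.1126/0.3747964 = 0.30043; |u| = 0.30043c.
At |u| = 0.30043c, γ = (1 − 0.0902582)^(−1/2) = 1.0484.
Probe Alpha's interval is proper; time dilation gives Δt_B = γΔτ = 1.0484 × 62.5 days = 65.53 days.

65.53 days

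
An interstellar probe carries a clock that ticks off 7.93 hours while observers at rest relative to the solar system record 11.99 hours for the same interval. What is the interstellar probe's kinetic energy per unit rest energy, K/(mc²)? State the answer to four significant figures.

The time-dilation ratio gives γ = 11.99/7.93 = 1.51198.
K/(mc²) = γ − 1 = 1.51198 − 1 = 0.5120.

0.5120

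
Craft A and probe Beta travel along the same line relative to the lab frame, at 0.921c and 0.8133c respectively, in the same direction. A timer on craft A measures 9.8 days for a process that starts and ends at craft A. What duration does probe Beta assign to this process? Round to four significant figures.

10.85 days

The velocity of craft A relative to probe Beta is (0.921 − 0.8133)c / (1 − 0.921×0.8133) = 0.42917c; relative speed 0.42917c.
γ for this relative speed: γ = 1/√(1 − 0.184187) = 1.1071.
The clock on craft A records proper time, so probe Beta measures Δt = γΔτ = 1.1071 × 9.8 = 10.85 days.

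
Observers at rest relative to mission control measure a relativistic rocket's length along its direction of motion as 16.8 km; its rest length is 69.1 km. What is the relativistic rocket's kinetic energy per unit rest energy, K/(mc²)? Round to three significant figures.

From L = L₀/γ: γ = 69.1/16.8 = 4.1131.
Since K = (γ−1)mc², K/(mc²) = 4.1131 − 1 = 3.11.

3.11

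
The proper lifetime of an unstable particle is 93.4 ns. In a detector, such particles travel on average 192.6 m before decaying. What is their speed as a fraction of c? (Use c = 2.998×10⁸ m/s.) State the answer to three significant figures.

0.990c

d = βγcτ ⇒ βγ = d/(cτ) = 192.6 m / (28.00132 m) = 6.8782.
β = (βγ)/√(1+(βγ)²) = 6.8782/√48.3096 = 0.990.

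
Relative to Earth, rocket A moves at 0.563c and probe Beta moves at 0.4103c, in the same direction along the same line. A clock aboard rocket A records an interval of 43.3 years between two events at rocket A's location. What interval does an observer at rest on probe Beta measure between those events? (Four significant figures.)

44.18 years

The velocity of rocket A relative to probe Beta is (0.563 − 0.4103)c / (1 − 0.563×0.4103) = 0.19857c; relative speed 0.19857c.
At |u| = 0.19857c, γ = (1 − 0.03943)^(−1/2) = 1.0203.
The clock on rocket A records proper time, so probe Beta measures Δt = γΔτ = 1.0203 × 43.3 = 44.18 years.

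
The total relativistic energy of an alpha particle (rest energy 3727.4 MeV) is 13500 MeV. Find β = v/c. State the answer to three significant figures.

0.961

Total energy E = γmc² gives γ = 13500/3727.4 = 3.6218.
Hence β = √(1 − 1/γ²) = √(1 − 0.0762344) = √0.9237656 = 0.961.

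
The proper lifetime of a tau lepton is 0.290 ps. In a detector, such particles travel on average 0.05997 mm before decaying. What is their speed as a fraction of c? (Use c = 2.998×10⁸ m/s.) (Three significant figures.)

Lab distance = (lab lifetime)·v = γτ·βc, so βγ = d/(cτ) = 5.997×10^-5/(2.998×10⁸ × 2.900×10^-13) = 0.68977.
With βγ = 0.68977: γ² = 1 + (βγ)² = 1.475783, and β = (βγ)/γ = 0.68977/1.21482 = 0.568.

0.568c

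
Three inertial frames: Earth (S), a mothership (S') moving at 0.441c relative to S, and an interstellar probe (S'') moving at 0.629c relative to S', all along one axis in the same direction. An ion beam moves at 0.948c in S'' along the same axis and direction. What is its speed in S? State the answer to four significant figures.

0.9953c

Apply u = (u'+v)/(1+u'v) twice. Ion beam in the mothership frame: (0.948+0.629)/(1+0.948·0.629) = 1.577/1.596292 = 0.98791c.
That velocity, transformed to the rest frame of Earth: (0.98791+0.441)/(1+0.98791·0.441) = 1.42891/1.43566831 = 0.99529c.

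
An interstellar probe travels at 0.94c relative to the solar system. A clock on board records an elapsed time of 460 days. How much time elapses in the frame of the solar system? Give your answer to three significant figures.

1350 days

β² = 0.8836, so γ = 1/√0.1164 = 2.9311.
Time dilation: Δt = γ·Δτ = 2.9311 × 460 = 1350 days.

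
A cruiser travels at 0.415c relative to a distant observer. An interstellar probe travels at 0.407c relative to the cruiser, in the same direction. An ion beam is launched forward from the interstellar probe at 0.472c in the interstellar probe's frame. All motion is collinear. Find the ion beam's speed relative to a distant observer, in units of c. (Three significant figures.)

First combine the ion beam and interstellar probe (S''→S'): u₁ = (0.472 + 0.407)/(1 + 0.472×0.407) = 0.879/1.192104 = 0.73735.
Then combine with the cruiser (S'→S): u = (0.73735 + 0.415)/(1 + 0.73735×0.415) = 1.15235/1.30600025 = 0.88235.

0.882c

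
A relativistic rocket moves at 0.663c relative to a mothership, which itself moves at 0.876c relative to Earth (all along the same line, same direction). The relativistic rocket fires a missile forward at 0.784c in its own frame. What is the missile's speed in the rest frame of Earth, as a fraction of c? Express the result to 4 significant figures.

Apply u = (u'+v)/(1+u'v) twice. Missile in the mothership frame: (0.784+0.663)/(1+0.784·0.663) = 1.447/1.519792 = 0.9521c.
That velocity, transformed to the rest frame of Earth: (0.9521+0.876)/(1+0.9521·0.876) = 1.8281/1.8340396 = 0.99676c.

0.9968c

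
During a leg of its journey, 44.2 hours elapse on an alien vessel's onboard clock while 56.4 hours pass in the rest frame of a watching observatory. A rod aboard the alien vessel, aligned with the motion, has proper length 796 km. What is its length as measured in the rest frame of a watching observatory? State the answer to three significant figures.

624 km

From Δt = γΔτ: γ = 56.4/44.2 = 1.27602.
L = L₀/γ = 796/1.27602 = 624 km.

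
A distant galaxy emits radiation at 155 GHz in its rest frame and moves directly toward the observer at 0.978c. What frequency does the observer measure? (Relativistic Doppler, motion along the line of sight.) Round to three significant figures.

Relativistic Doppler (source moving toward): f_obs = f_src · √((1+β)/(1−β)).
With β = 0.978: factor = √(1.978/0.022) = 9.482.
f_obs = 155 × 9.482 = 1470 GHz.

1470 GHz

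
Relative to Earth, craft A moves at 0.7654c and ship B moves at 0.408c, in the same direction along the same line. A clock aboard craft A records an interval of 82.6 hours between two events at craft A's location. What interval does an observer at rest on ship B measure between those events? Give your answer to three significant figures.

96.7 hours

The velocity of craft A relative to ship B is (0.7654 − 0.408)c / (1 − 0.7654×0.408) = 0.51969c; relative speed 0.51969c.
At |u| = 0.51969c, γ = (1 − 0.270078)^(−1/2) = 1.1705.
The clock on craft A records proper time, so ship B measures Δt = γΔτ = 1.1705 × 82.6 = 96.7 hours.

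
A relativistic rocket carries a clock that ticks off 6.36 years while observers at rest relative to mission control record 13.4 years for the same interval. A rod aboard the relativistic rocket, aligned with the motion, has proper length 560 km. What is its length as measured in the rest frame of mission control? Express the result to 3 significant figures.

266 km

γ = Δt/Δτ = 13.4/6.36 = 2.10692.
L = L₀/γ = 560/2.10692 = 266 km.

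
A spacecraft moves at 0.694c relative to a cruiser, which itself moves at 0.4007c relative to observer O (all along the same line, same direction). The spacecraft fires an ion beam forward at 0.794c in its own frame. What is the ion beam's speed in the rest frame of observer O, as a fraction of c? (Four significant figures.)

0.9824c

Apply u = (u'+v)/(1+u'v) twice. Ion beam in the cruiser frame: (0.794+0.694)/(1+0.794·0.694) = 1.488/1.551036 = 0.95936c.
That velocity, transformed to the rest frame of observer O: (0.95936+0.4007)/(1+0.95936·0.4007) = 1.36006/1.384415552 = 0.98241c.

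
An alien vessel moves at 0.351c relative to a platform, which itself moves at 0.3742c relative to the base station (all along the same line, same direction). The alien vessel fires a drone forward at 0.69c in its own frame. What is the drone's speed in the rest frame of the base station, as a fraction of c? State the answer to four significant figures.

0.9228c

Compose velocities in two stages. Stage 1 (into S'): u₁ = (0.69+0.351)/(1+0.69×0.351) = 0.83804.
Stage 2 (into S): u = (0.83804+0.3742)/(1+0.83804×0.3742) = 0.92284, so the speed is 0.9228c.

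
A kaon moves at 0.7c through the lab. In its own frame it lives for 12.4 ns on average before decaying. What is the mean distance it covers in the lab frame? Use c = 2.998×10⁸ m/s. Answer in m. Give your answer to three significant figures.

With β = 0.7, γ = 1/√(1 − 0.7²) = 1/√0.51 = 1.4003.
Lab-frame lifetime: Δt = γτ = 1.4003 × 12.4 ns = 17.364 ns.
Distance: d = vΔt = 0.7 × 2.998×10⁸ m/s × 1.7364×10^-8 s = 3.64 m.

3.64 m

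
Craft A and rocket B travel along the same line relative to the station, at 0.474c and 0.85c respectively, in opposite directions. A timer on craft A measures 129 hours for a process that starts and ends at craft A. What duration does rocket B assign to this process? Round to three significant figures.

390 hours

Speed of craft A in rocket B's frame: u = (v_A + v_B)/(1 + v_A v_B/c²) = (0.474 + 0.85)/(1 + 0.474×0.85) = 1.324/1.4029 = 0.94376; |u| = 0.94376c.
γ for this relative speed: γ = 1/√(1 − 0.890683) = 3.0245.
Craft A's interval is proper; time dilation gives Δt_B = γΔτ = 3.0245 × 129 hours = 390 hours.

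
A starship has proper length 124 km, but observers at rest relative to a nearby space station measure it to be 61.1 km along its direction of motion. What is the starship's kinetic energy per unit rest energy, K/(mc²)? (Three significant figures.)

1.03

From L = L₀/γ: γ = 124/61.1 = 2.02946.
Since K = (γ−1)mc², K/(mc²) = 2.02946 − 1 = 1.03.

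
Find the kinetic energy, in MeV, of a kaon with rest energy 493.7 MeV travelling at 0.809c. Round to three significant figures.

γ = 1/√(1 − β²) = 1/√(1 − 0.654481) = 1/√0.345519 = 1/0.587809 = 1.70123.
Kinetic energy: K = (γ − 1)mc² = (1.70123 − 1) × 493.7 MeV = 0.70123 × 493.7 = 346 MeV.

346 MeV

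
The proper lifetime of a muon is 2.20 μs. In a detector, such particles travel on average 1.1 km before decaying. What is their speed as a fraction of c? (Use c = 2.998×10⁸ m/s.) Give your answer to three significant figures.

Lab distance = (lab lifetime)·v = γτ·βc, so βγ = d/(cτ) = 1100/(2.998×10⁸ × 2.200×10^-6) = 1.6678.
With βγ = 1.6678: γ² = 1 + (βγ)² = 3.78156, and β = (βγ)/γ = 1.6678/1.94462 = 0.858.

0.858c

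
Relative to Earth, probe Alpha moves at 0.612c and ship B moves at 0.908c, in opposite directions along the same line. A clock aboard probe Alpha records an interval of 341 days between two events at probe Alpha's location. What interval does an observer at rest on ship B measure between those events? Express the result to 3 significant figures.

1600 days

Transform probe Alpha's velocity into ship B's frame: (0.612 + 0.908)/(1 + 0.612·0.908) = 1.52/1.555696, so the relative speed is 0.97705c.
γ for this relative speed: γ = 1/√(1 − 0.954627) = 4.6946.
The clock on probe Alpha records proper time, so ship B measures Δt = γΔτ = 4.6946 × 341 = 1600 days.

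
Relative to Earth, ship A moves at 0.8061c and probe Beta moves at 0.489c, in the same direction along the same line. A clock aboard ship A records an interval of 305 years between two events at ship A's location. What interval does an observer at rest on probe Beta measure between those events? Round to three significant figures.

Transform ship A's velocity into probe Beta's frame: (0.8061 − 0.489)/(1 − 0.8061·0.489) = 0.3171/0.6058171, so the relative speed is 0.52343c.
At |u| = 0.52343c, γ = (1 − 0.273979)^(−1/2) = 1.1736.
Ship A's interval is proper; time dilation gives Δt_B = γΔτ = 1.1736 × 305 years = 358 years.

358 years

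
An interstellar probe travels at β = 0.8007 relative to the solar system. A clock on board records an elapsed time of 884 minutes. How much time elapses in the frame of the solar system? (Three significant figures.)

1480 minutes

With β = 0.8007, γ = 1/√(1 − 0.8007²) = 1/√0.35887951 = 1.6693.
Time dilation: Δt = γ·Δτ = 1.6693 × 884 = 1480 minutes.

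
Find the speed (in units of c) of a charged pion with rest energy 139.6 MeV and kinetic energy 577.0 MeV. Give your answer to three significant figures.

0.981c

γ = 1 + K/(mc²) = 1 + 577.0/139.6 = 5.1332.
β = √(1 − 1/γ²) = √(1 − 0.037951) = √0.962049 = 0.981.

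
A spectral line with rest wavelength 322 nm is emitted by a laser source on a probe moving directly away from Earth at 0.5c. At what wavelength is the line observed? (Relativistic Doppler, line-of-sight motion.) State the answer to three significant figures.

Relativistic Doppler for wavelength: λ_obs = λ_src · √((1+β)/(1−β)).
With β = 0.5: factor = √(1.5/0.5) = 1.7321.
λ_obs = 322 × 1.7321 = 558 nm.

558 nm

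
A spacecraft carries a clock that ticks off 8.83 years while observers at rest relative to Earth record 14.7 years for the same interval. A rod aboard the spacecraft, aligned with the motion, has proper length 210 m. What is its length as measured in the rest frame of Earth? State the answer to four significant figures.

126.1 m

The time-dilation ratio gives γ = 14.7/8.83 = 1.66478.
The rod contracts by the same γ: 210 m / 1.66478 = 126.1 m.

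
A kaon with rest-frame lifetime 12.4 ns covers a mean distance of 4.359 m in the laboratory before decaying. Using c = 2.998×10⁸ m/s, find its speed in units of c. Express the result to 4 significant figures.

d = βγcτ ⇒ βγ = d/(cτ) = 4.359 m / (3.71752 m) = 1.1726.
β = (βγ)/√(1+(βγ)²) = 1.1726/√2.37499 = 0.7609.

0.7609c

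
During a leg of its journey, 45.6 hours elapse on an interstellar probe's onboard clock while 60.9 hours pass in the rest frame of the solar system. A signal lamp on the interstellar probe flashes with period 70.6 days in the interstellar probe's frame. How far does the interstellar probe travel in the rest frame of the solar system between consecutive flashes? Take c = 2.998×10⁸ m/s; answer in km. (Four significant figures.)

The time-dilation ratio gives γ = 60.9/45.6 = 1.33553.
β = √(1 − 1/γ²) = 0.66283. Lab-frame period = γτ = 1.33553×70.6 days = 94.288 days. Distance = βc × γτ = 0.66283 × 2.998×10⁸ m/s × 8146483.2 s = 1.6188×10^15 m = 1.619×10^12 km.

1.619×10^12 km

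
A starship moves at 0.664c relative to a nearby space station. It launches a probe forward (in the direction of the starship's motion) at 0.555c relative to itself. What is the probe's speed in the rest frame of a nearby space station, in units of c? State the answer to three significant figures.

In units of c, u = (u' + v)/(1 + u'v) with u' = 0.555 and v = 0.664.
Numerator: 0.555 + 0.664 = 1.219. Denominator: 1 + (0.555)(0.664) = 1.36852.
u = 1.219/1.36852 = 0.89074, so the speed is 0.891c.

0.891c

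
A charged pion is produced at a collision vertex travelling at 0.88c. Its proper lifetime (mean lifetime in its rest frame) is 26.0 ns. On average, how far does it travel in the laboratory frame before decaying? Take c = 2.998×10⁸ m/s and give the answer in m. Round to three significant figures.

With β = 0.88, γ = 1/√(1 − 0.88²) = 1/√0.2256 = 2.1054.
Lab-frame lifetime: Δt = γτ = 2.1054 × 26.0 ns = 54.74 ns.
Distance: d = vΔt = 0.88 × 2.998×10⁸ m/s × 5.4740×10^-8 s = 14.4 m.

14.4 m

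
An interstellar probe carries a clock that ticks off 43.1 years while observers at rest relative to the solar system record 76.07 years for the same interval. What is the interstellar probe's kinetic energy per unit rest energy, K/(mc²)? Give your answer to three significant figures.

0.765

The time-dilation ratio gives γ = 76.07/43.1 = 1.76497.
Since K = (γ−1)mc², K/(mc²) = 1.76497 − 1 = 0.765.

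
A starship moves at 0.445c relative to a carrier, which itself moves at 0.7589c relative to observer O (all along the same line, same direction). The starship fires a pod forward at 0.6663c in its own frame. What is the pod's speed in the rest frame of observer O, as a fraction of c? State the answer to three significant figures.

0.979c

First combine the pod and starship (S''→S'): u₁ = (0.6663 + 0.445)/(1 + 0.6663×0.445) = 1.1113/1.2965035 = 0.85715.
Then combine with the carrier (S'→S): u = (0.85715 + 0.7589)/(1 + 0.85715×0.7589) = 1.61605/1.650491135 = 0.97913.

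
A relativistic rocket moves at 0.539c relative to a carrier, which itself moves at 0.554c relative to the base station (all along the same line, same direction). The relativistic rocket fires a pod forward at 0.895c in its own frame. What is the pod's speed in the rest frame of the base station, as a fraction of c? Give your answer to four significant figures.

First combine the pod and relativistic rocket (S''→S'): u₁ = (0.895 + 0.539)/(1 + 0.895×0.539) = 1.434/1.482405 = 0.96735.
Then combine with the carrier (S'→S): u = (0.96735 + 0.554)/(1 + 0.96735×0.554) = 1.52135/1.5359119 = 0.99052.

0.9905c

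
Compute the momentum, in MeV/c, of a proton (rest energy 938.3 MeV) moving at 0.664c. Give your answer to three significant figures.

833 MeV/c

With β = 0.664, γ = 1/√(1 − 0.664²) = 1/√0.559104 = 1.3374.
Momentum: p = γβ·mc = 1.3374 × 0.664 × 938.3 MeV/c = 833 MeV/c.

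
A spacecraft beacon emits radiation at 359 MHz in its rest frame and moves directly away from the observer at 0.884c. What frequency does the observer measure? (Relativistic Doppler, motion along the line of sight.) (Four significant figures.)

89.08 MHz

Relativistic Doppler (source moving away): f_obs = f_src · √((1−β)/(1+β)).
With β = 0.884: factor = √(0.116/1.884) = 0.24814.
f_obs = 359 × 0.24814 = 89.08 MHz.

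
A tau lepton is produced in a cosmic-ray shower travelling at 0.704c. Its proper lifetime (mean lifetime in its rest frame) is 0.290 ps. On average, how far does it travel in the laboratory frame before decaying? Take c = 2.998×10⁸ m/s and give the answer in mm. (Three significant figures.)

0.0862 mm

γ = 1/√(1 − β²) = 1/√(1 − 0.495616) = 1/√0.504384 = 1/0.7102 = 1.4081.
Lab-frame lifetime: Δt = γτ = 1.4081 × 0.290 ps = 0.40835 ps.
Distance: d = vΔt = 0.704 × 2.998×10⁸ m/s × 4.0835×10^-13 s = 8.62×10^-5 m = 0.0862 mm.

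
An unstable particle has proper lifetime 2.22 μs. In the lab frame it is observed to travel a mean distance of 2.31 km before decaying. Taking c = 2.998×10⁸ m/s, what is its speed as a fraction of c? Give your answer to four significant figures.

0.9609c

Let x = d/(cτ) = 2310 m / (2.998×10⁸ m/s × 2.220×10^-6 s) = 3.4708. Since d = βγcτ, x = βγ = β/√(1−β²).
Solving: β² = x²/(1+x²) = 12.0465/13.0465 = 0.923351, so β = 0.9609.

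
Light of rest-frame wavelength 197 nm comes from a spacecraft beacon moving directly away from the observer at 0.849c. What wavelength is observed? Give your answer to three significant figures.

689 nm

Relativistic Doppler for wavelength: λ_obs = λ_src · √((1+β)/(1−β)).
With β = 0.849: factor = √(1.849/0.151) = 3.4993.
λ_obs = 197 × 3.4993 = 689 nm.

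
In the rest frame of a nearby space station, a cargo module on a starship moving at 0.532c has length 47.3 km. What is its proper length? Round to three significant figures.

55.9 km

γ = 1/√(1 − β²) = 1/√(1 − 0.283024) = 1/√0.716976 = 1/0.846744 = 1.181.
Proper length: L₀ = γ·L = 1.181 × 47.3 = 55.9 km.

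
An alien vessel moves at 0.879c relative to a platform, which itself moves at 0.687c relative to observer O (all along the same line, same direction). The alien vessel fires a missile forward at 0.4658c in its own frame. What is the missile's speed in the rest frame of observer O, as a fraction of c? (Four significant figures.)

Compose velocities in two stages. Stage 1 (into S'): u₁ = (0.4658+0.879)/(1+0.4658×0.879) = 0.95414.
Stage 2 (into S): u = (0.95414+0.687)/(1+0.95414×0.687) = 0.99133, so the speed is 0.9913c.

0.9913c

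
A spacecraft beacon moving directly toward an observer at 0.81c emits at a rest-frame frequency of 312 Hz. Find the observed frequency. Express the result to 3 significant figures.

963 Hz

Relativistic Doppler (source moving toward): f_obs = f_src · √((1+β)/(1−β)).
With β = 0.81: factor = √(1.81/0.19) = 3.0865.
f_obs = 312 × 3.0865 = 963 Hz.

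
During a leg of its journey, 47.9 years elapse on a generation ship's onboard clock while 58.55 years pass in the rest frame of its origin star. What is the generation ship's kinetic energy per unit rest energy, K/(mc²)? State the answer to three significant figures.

0.222

γ = Δt/Δτ = 58.55/47.9 = 1.22234.
K/(mc²) = γ − 1 = 1.22234 − 1 = 0.222.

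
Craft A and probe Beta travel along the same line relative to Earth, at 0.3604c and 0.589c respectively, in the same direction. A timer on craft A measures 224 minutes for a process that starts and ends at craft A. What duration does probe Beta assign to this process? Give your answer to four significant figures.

The velocity of craft A relative to probe Beta is (0.3604 − 0.589)c / (1 − 0.3604×0.589) = −0.2902c; relative speed 0.2902c.
γ for this relative speed: γ = 1/√(1 − 0.084216) = 1.045.
The clock on craft A records proper time, so probe Beta measures Δt = γΔτ = 1.045 × 224 = 234.1 minutes.

234.1 minutes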